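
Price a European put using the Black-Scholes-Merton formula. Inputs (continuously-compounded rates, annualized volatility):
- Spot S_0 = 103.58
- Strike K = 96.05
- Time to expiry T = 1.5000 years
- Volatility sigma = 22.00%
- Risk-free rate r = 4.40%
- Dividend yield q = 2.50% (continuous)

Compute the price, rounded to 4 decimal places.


d1 = (ln(S/K) + (r - q + 0.5*sigma^2) * T) / (sigma * sqrt(T)) = 0.52061073
d2 = d1 - sigma * sqrt(T) = 0.25116686
exp(-rT) = 0.93613086; exp(-qT) = 0.96319442
P = K * exp(-rT) * N(-d2) - S_0 * exp(-qT) * N(-d1)
N(-d1) = 0.30131899; N(-d2) = 0.40084255
P = 96.0500 * 0.93613086 * 0.40084255 - 103.5800 * 0.96319442 * 0.30131899 = 5.9800

Answer: Price = 5.9800


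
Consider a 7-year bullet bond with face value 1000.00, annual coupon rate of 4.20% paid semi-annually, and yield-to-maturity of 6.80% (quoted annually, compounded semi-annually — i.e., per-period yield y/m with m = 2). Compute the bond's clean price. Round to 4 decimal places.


Coupon per period c = face * coupon_rate / m = 21.000000
Periods per year m = 2; per-period yield y/m = 0.034000
Number of cashflows N = 14
Cashflows (t years, CF_t, discount factor 1/(1+y/m)^(m*t), PV):
  t = 0.5000: CF_t = 21.000000, DF = 0.967118, PV = 20.309478
  t = 1.0000: CF_t = 21.000000, DF = 0.935317, PV = 19.641661
  t = 1.5000: CF_t = 21.000000, DF = 0.904562, PV = 18.995804
  t = 2.0000: CF_t = 21.000000, DF = 0.874818, PV = 18.371184
  t = 2.5000: CF_t = 21.000000, DF = 0.846052, PV = 17.767102
  t = 3.0000: CF_t = 21.000000, DF = 0.818233, PV = 17.182884
  t = 3.5000: CF_t = 21.000000, DF = 0.791327, PV = 16.617876
  t = 4.0000: CF_t = 21.000000, DF = 0.765307, PV = 16.071447
  t = 4.5000: CF_t = 21.000000, DF = 0.740142, PV = 15.542986
  t = 5.0000: CF_t = 21.000000, DF = 0.715805, PV = 15.031901
  t = 5.5000: CF_t = 21.000000, DF = 0.692268, PV = 14.537622
  t = 6.0000: CF_t = 21.000000, DF = 0.669505, PV = 14.059596
  t = 6.5000: CF_t = 21.000000, DF = 0.647490, PV = 13.597288
  t = 7.0000: CF_t = 1021.000000, DF = 0.626199, PV = 639.349308
Price P = sum_t PV_t = 857.076137

Answer: Price = 857.0761


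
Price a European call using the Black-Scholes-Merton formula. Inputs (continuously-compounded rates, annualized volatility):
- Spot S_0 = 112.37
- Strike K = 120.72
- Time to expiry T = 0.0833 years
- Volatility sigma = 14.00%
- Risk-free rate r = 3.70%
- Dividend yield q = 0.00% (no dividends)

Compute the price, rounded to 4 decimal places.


Answer: Price = 0.0864

Derivation:
d1 = (ln(S/K) + (r - q + 0.5*sigma^2) * T) / (sigma * sqrt(T)) = -1.67741540
d2 = d1 - sigma * sqrt(T) = -1.71782183
exp(-rT) = 0.99692264; exp(-qT) = 1.00000000
C = S_0 * exp(-qT) * N(d1) - K * exp(-rT) * N(d2)
N(d1) = 0.04673064; N(d2) = 0.04291456
C = 112.3700 * 1.00000000 * 0.04673064 - 120.7200 * 0.99692264 * 0.04291456 = 0.0864


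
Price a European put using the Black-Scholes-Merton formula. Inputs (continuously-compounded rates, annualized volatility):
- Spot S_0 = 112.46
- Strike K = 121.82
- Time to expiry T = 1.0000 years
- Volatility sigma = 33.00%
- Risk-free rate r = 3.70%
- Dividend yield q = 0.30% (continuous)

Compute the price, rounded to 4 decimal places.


d1 = (ln(S/K) + (r - q + 0.5*sigma^2) * T) / (sigma * sqrt(T)) = 0.02576684
d2 = d1 - sigma * sqrt(T) = -0.30423316
exp(-rT) = 0.96367614; exp(-qT) = 0.99700450
P = K * exp(-rT) * N(-d2) - S_0 * exp(-qT) * N(-d1)
N(-d1) = 0.48972166; N(-d2) = 0.61952487
P = 121.8200 * 0.96367614 * 0.61952487 - 112.4600 * 0.99700450 * 0.48972166 = 17.8200

Answer: Price = 17.8200


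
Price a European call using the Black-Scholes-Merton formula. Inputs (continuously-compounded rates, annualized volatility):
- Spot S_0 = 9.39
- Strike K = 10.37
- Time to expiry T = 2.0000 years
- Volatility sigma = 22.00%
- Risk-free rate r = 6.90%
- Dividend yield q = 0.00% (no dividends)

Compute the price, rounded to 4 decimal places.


Answer: Price = 1.3259

Derivation:
d1 = (ln(S/K) + (r - q + 0.5*sigma^2) * T) / (sigma * sqrt(T)) = 0.28004087
d2 = d1 - sigma * sqrt(T) = -0.03108611
exp(-rT) = 0.87109869; exp(-qT) = 1.00000000
C = S_0 * exp(-qT) * N(d1) - K * exp(-rT) * N(d2)
N(d1) = 0.61027693; N(d2) = 0.48760043
C = 9.3900 * 1.00000000 * 0.61027693 - 10.3700 * 0.87109869 * 0.48760043 = 1.3259


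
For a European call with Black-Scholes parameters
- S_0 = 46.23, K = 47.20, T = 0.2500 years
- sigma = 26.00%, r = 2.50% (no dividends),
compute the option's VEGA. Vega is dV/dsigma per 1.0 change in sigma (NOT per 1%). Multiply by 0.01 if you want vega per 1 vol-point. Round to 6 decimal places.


Answer: Vega = 9.211521

Derivation:
d1 = -0.0466534969; d2 = -0.1766534969
phi(d1) = 0.3985083579; exp(-qT) = 1.0000000000; exp(-rT) = 0.9937694906
Vega = S * exp(-qT) * phi(d1) * sqrt(T) = 46.2300 * 1.0000000000 * 0.3985083579 * 0.5000000000 = 9.211521


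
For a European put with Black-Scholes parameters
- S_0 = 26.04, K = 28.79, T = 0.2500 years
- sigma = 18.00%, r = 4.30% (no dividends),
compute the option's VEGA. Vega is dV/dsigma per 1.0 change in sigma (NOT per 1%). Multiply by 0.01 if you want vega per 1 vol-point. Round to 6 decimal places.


d1 = -0.9510476365; d2 = -1.0410476365
phi(d1) = 0.2538061895; exp(-qT) = 1.0000000000; exp(-rT) = 0.9893075748
Vega = S * exp(-qT) * phi(d1) * sqrt(T) = 26.0400 * 1.0000000000 * 0.2538061895 * 0.5000000000 = 3.304557

Answer: Vega = 3.304557


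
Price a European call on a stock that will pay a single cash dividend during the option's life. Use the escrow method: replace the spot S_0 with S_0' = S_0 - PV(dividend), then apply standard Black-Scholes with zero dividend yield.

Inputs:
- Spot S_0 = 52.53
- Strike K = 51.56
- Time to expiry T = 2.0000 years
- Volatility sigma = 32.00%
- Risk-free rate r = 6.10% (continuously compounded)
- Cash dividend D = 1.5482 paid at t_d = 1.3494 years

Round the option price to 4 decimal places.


Answer: Price = 11.6562

Derivation:
PV(D) = D * exp(-r * t_d) = 1.5482 * 0.92098328 = 1.42586631
S_0' = S_0 - PV(D) = 52.5300 - 1.42586631 = 51.10413369
d1 = (ln(S_0'/K) + (r + sigma^2/2)*T) / (sigma*sqrt(T)) = 0.47623467
d2 = d1 - sigma*sqrt(T) = 0.02368633
exp(-rT) = 0.88514837
N(d1) = 0.68304640; N(d2) = 0.50944860
C = S_0' * N(d1) - K * exp(-rT) * N(d2) = 51.10413369 * 0.68304640 - 51.5600 * 0.88514837 * 0.50944860 = 11.6562


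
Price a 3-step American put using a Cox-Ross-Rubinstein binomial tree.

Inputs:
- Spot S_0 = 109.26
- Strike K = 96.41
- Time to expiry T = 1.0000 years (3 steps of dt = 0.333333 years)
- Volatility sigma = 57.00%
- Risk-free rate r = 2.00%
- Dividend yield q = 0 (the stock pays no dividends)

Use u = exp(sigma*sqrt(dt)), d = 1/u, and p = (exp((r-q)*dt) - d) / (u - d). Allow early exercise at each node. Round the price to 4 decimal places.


Answer: Price = V(0,0) = 17.7220

Derivation:
dt = T/N = 0.333333
u = exp(sigma*sqrt(dt)) = 1.389702; d = 1/u = 0.719579
p = (exp((r-q)*dt) - d) / (u - d) = 0.428444
Discount per step: exp(-r*dt) = 0.993356
Stock lattice S(k, i) with i counting down-moves:
  k=0: S(0,0) = 109.2600
  k=1: S(1,0) = 151.8389; S(1,1) = 78.6211
  k=2: S(2,0) = 211.0109; S(2,1) = 109.2600; S(2,2) = 56.5741
  k=3: S(3,0) = 293.2423; S(3,1) = 151.8389; S(3,2) = 78.6211; S(3,3) = 40.7095
Terminal payoffs V(N, i) = max(K - S_T, 0):
  V(3,0) = 0.000000; V(3,1) = 0.000000; V(3,2) = 17.788853; V(3,3) = 55.700503
Backward induction: V(k, i) = exp(-r*dt) * [p * V(k+1, i) + (1-p) * V(k+1, i+1)]; then take max(V_cont, immediate exercise) for American.
  V(2,0) = exp(-r*dt) * [p*0.000000 + (1-p)*0.000000] = 0.000000; exercise = 0.000000; V(2,0) = max -> 0.000000
  V(2,1) = exp(-r*dt) * [p*0.000000 + (1-p)*17.788853] = 10.099773; exercise = 0.000000; V(2,1) = max -> 10.099773
  V(2,2) = exp(-r*dt) * [p*17.788853 + (1-p)*55.700503] = 39.195317; exercise = 39.835913; V(2,2) = max -> 39.835913
  V(1,0) = exp(-r*dt) * [p*0.000000 + (1-p)*10.099773] = 5.734232; exercise = 0.000000; V(1,0) = max -> 5.734232
  V(1,1) = exp(-r*dt) * [p*10.099773 + (1-p)*39.835913] = 26.915612; exercise = 17.788853; V(1,1) = max -> 26.915612
  V(0,0) = exp(-r*dt) * [p*5.734232 + (1-p)*26.915612] = 17.722039; exercise = 0.000000; V(0,0) = max -> 17.722039


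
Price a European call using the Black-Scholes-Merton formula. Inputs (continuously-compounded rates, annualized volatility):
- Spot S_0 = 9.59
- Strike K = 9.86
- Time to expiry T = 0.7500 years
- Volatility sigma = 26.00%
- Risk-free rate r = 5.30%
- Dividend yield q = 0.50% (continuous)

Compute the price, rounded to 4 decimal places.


Answer: Price = 0.8927

Derivation:
d1 = (ln(S/K) + (r - q + 0.5*sigma^2) * T) / (sigma * sqrt(T)) = 0.14915498
d2 = d1 - sigma * sqrt(T) = -0.07601163
exp(-rT) = 0.96102967; exp(-qT) = 0.99625702
C = S_0 * exp(-qT) * N(d1) - K * exp(-rT) * N(d2)
N(d1) = 0.55928433; N(d2) = 0.46970492
C = 9.5900 * 0.99625702 * 0.55928433 - 9.8600 * 0.96102967 * 0.46970492 = 0.8927


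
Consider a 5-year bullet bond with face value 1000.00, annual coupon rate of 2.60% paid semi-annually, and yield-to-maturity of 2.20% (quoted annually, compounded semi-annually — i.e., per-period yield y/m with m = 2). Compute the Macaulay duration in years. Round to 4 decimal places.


Coupon per period c = face * coupon_rate / m = 13.000000
Periods per year m = 2; per-period yield y/m = 0.011000
Number of cashflows N = 10
Cashflows (t years, CF_t, discount factor 1/(1+y/m)^(m*t), PV):
  t = 0.5000: CF_t = 13.000000, DF = 0.989120, PV = 12.858556
  t = 1.0000: CF_t = 13.000000, DF = 0.978358, PV = 12.718651
  t = 1.5000: CF_t = 13.000000, DF = 0.967713, PV = 12.580268
  t = 2.0000: CF_t = 13.000000, DF = 0.957184, PV = 12.443390
  t = 2.5000: CF_t = 13.000000, DF = 0.946769, PV = 12.308002
  t = 3.0000: CF_t = 13.000000, DF = 0.936468, PV = 12.174087
  t = 3.5000: CF_t = 13.000000, DF = 0.926279, PV = 12.041630
  t = 4.0000: CF_t = 13.000000, DF = 0.916201, PV = 11.910613
  t = 4.5000: CF_t = 13.000000, DF = 0.906232, PV = 11.781022
  t = 5.0000: CF_t = 1013.000000, DF = 0.896372, PV = 908.025175
Price P = sum_t PV_t = 1018.841394
Macaulay numerator sum_t t * PV_t:
  t * PV_t at t = 0.5000: 6.429278
  t * PV_t at t = 1.0000: 12.718651
  t * PV_t at t = 1.5000: 18.870402
  t * PV_t at t = 2.0000: 24.886781
  t * PV_t at t = 2.5000: 30.770006
  t * PV_t at t = 3.0000: 36.522262
  t * PV_t at t = 3.5000: 42.145704
  t * PV_t at t = 4.0000: 47.642451
  t * PV_t at t = 4.5000: 53.014597
  t * PV_t at t = 5.0000: 4540.125874
Macaulay duration D = (sum_t t * PV_t) / P = 4813.126006 / 1018.841394 = 4.724117

Answer: Macaulay duration = 4.7241 years


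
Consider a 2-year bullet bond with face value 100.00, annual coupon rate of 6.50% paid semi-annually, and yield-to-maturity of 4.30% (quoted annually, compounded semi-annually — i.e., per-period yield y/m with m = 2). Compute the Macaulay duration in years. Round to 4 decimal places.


Answer: Macaulay duration = 1.9097 years

Derivation:
Coupon per period c = face * coupon_rate / m = 3.250000
Periods per year m = 2; per-period yield y/m = 0.021500
Number of cashflows N = 4
Cashflows (t years, CF_t, discount factor 1/(1+y/m)^(m*t), PV):
  t = 0.5000: CF_t = 3.250000, DF = 0.978953, PV = 3.181596
  t = 1.0000: CF_t = 3.250000, DF = 0.958348, PV = 3.114631
  t = 1.5000: CF_t = 3.250000, DF = 0.938177, PV = 3.049076
  t = 2.0000: CF_t = 103.250000, DF = 0.918431, PV = 94.827997
Price P = sum_t PV_t = 104.173300
Macaulay numerator sum_t t * PV_t:
  t * PV_t at t = 0.5000: 1.590798
  t * PV_t at t = 1.0000: 3.114631
  t * PV_t at t = 1.5000: 4.573614
  t * PV_t at t = 2.0000: 189.655994
Macaulay duration D = (sum_t t * PV_t) / P = 198.935037 / 104.173300 = 1.909655


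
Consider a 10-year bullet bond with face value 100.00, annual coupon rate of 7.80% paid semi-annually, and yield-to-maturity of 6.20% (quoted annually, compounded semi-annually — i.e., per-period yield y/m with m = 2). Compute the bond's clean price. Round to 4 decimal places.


Coupon per period c = face * coupon_rate / m = 3.900000
Periods per year m = 2; per-period yield y/m = 0.031000
Number of cashflows N = 20
Cashflows (t years, CF_t, discount factor 1/(1+y/m)^(m*t), PV):
  t = 0.5000: CF_t = 3.900000, DF = 0.969932, PV = 3.782735
  t = 1.0000: CF_t = 3.900000, DF = 0.940768, PV = 3.668996
  t = 1.5000: CF_t = 3.900000, DF = 0.912481, PV = 3.558677
  t = 2.0000: CF_t = 3.900000, DF = 0.885045, PV = 3.451675
  t = 2.5000: CF_t = 3.900000, DF = 0.858434, PV = 3.347891
  t = 3.0000: CF_t = 3.900000, DF = 0.832622, PV = 3.247227
  t = 3.5000: CF_t = 3.900000, DF = 0.807587, PV = 3.149589
  t = 4.0000: CF_t = 3.900000, DF = 0.783305, PV = 3.054888
  t = 4.5000: CF_t = 3.900000, DF = 0.759752, PV = 2.963034
  t = 5.0000: CF_t = 3.900000, DF = 0.736908, PV = 2.873942
  t = 5.5000: CF_t = 3.900000, DF = 0.714751, PV = 2.787528
  t = 6.0000: CF_t = 3.900000, DF = 0.693260, PV = 2.703713
  t = 6.5000: CF_t = 3.900000, DF = 0.672415, PV = 2.622418
  t = 7.0000: CF_t = 3.900000, DF = 0.652197, PV = 2.543568
  t = 7.5000: CF_t = 3.900000, DF = 0.632587, PV = 2.467088
  t = 8.0000: CF_t = 3.900000, DF = 0.613566, PV = 2.392908
  t = 8.5000: CF_t = 3.900000, DF = 0.595117, PV = 2.320958
  t = 9.0000: CF_t = 3.900000, DF = 0.577224, PV = 2.251172
  t = 9.5000: CF_t = 3.900000, DF = 0.559868, PV = 2.183484
  t = 10.0000: CF_t = 103.900000, DF = 0.543034, PV = 56.421190
Price P = sum_t PV_t = 111.792682

Answer: Price = 111.7927


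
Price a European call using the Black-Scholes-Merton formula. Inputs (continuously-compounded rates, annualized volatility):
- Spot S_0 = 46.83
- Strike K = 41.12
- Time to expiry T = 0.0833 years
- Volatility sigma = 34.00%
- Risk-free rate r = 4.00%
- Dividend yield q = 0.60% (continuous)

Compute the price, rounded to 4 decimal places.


Answer: Price = 5.9975

Derivation:
d1 = (ln(S/K) + (r - q + 0.5*sigma^2) * T) / (sigma * sqrt(T)) = 1.40300074
d2 = d1 - sigma * sqrt(T) = 1.30487083
exp(-rT) = 0.99667354; exp(-qT) = 0.99950032
C = S_0 * exp(-qT) * N(d1) - K * exp(-rT) * N(d2)
N(d1) = 0.91969169; N(d2) = 0.90403158
C = 46.8300 * 0.99950032 * 0.91969169 - 41.1200 * 0.99667354 * 0.90403158 = 5.9975


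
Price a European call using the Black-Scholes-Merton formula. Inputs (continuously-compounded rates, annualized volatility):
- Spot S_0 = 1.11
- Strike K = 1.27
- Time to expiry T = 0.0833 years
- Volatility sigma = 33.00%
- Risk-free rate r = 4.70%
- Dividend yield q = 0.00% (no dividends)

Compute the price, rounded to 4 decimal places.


Answer: Price = 0.0044

Derivation:
d1 = (ln(S/K) + (r - q + 0.5*sigma^2) * T) / (sigma * sqrt(T)) = -1.32508551
d2 = d1 - sigma * sqrt(T) = -1.42032925
exp(-rT) = 0.99609255; exp(-qT) = 1.00000000
C = S_0 * exp(-qT) * N(d1) - K * exp(-rT) * N(d2)
N(d1) = 0.09257140; N(d2) = 0.07775592
C = 1.1100 * 1.00000000 * 0.09257140 - 1.2700 * 0.99609255 * 0.07775592 = 0.0044


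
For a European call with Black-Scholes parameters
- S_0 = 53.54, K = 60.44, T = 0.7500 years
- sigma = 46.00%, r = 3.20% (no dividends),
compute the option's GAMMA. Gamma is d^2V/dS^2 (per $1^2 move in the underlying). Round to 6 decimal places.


Answer: Gamma = 0.018686

Derivation:
d1 = -0.0448628754; d2 = -0.4432345612
phi(d1) = 0.3985410112; exp(-qT) = 1.0000000000; exp(-rT) = 0.9762857098
Gamma = exp(-qT) * phi(d1) / (S * sigma * sqrt(T)) = 1.0000000000 * 0.3985410112 / (53.5400 * 0.4600 * 0.8660254038) = 0.018686


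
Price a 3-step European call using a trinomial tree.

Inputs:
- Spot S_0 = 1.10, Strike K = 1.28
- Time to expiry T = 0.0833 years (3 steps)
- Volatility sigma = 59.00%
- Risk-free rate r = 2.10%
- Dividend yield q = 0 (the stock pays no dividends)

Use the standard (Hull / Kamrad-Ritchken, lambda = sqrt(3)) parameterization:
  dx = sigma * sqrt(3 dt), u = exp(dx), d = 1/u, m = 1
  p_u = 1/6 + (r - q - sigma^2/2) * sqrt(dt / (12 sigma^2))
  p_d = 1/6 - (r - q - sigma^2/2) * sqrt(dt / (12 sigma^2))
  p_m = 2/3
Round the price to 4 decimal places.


dt = T/N = 0.027767; dx = sigma*sqrt(3*dt) = 0.170284
u = exp(dx) = 1.185642; d = 1/u = 0.843425
p_u = 0.154188, p_m = 0.666667, p_d = 0.179145
Discount per step: exp(-r*dt) = 0.999417
Stock lattice S(k, j) with j the centered position index:
  k=0: S(0,+0) = 1.1000
  k=1: S(1,-1) = 0.9278; S(1,+0) = 1.1000; S(1,+1) = 1.3042
  k=2: S(2,-2) = 0.7825; S(2,-1) = 0.9278; S(2,+0) = 1.1000; S(2,+1) = 1.3042; S(2,+2) = 1.5463
  k=3: S(3,-3) = 0.6600; S(3,-2) = 0.7825; S(3,-1) = 0.9278; S(3,+0) = 1.1000; S(3,+1) = 1.3042; S(3,+2) = 1.5463; S(3,+3) = 1.8334
Terminal payoffs V(N, j) = max(S_T - K, 0):
  V(3,-3) = 0.000000; V(3,-2) = 0.000000; V(3,-1) = 0.000000; V(3,+0) = 0.000000; V(3,+1) = 0.024206; V(3,+2) = 0.266321; V(3,+3) = 0.553383
Backward induction: V(k, j) = exp(-r*dt) * [p_u * V(k+1, j+1) + p_m * V(k+1, j) + p_d * V(k+1, j-1)]
  V(2,-2) = exp(-r*dt) * [p_u*0.000000 + p_m*0.000000 + p_d*0.000000] = 0.000000
  V(2,-1) = exp(-r*dt) * [p_u*0.000000 + p_m*0.000000 + p_d*0.000000] = 0.000000
  V(2,+0) = exp(-r*dt) * [p_u*0.024206 + p_m*0.000000 + p_d*0.000000] = 0.003730
  V(2,+1) = exp(-r*dt) * [p_u*0.266321 + p_m*0.024206 + p_d*0.000000] = 0.057168
  V(2,+2) = exp(-r*dt) * [p_u*0.553383 + p_m*0.266321 + p_d*0.024206] = 0.267053
  V(1,-1) = exp(-r*dt) * [p_u*0.003730 + p_m*0.000000 + p_d*0.000000] = 0.000575
  V(1,+0) = exp(-r*dt) * [p_u*0.057168 + p_m*0.003730 + p_d*0.000000] = 0.011295
  V(1,+1) = exp(-r*dt) * [p_u*0.267053 + p_m*0.057168 + p_d*0.003730] = 0.079910
  V(0,+0) = exp(-r*dt) * [p_u*0.079910 + p_m*0.011295 + p_d*0.000575] = 0.019942

Answer: Price = V(0,0) = 0.0199


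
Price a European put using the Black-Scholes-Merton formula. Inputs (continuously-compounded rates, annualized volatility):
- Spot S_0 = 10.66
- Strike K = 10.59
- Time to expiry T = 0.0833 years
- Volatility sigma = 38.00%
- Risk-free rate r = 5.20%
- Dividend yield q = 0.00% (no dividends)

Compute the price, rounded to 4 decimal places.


Answer: Price = 0.4081

Derivation:
d1 = (ln(S/K) + (r - q + 0.5*sigma^2) * T) / (sigma * sqrt(T)) = 0.15440328
d2 = d1 - sigma * sqrt(T) = 0.04472867
exp(-rT) = 0.99567777; exp(-qT) = 1.00000000
P = K * exp(-rT) * N(-d2) - S_0 * exp(-qT) * N(-d1)
N(-d1) = 0.43864589; N(-d2) = 0.48216179
P = 10.5900 * 0.99567777 * 0.48216179 - 10.6600 * 1.00000000 * 0.43864589 = 0.4081


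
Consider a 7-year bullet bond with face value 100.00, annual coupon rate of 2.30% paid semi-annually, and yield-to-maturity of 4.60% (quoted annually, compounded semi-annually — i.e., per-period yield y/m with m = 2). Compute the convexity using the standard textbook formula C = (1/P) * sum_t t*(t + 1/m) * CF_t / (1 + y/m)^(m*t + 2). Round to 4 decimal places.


Answer: Convexity = 45.0434

Derivation:
Coupon per period c = face * coupon_rate / m = 1.150000
Periods per year m = 2; per-period yield y/m = 0.023000
Number of cashflows N = 14
Cashflows (t years, CF_t, discount factor 1/(1+y/m)^(m*t), PV):
  t = 0.5000: CF_t = 1.150000, DF = 0.977517, PV = 1.124145
  t = 1.0000: CF_t = 1.150000, DF = 0.955540, PV = 1.098871
  t = 1.5000: CF_t = 1.150000, DF = 0.934056, PV = 1.074165
  t = 2.0000: CF_t = 1.150000, DF = 0.913056, PV = 1.050015
  t = 2.5000: CF_t = 1.150000, DF = 0.892528, PV = 1.026407
  t = 3.0000: CF_t = 1.150000, DF = 0.872461, PV = 1.003331
  t = 3.5000: CF_t = 1.150000, DF = 0.852846, PV = 0.980773
  t = 4.0000: CF_t = 1.150000, DF = 0.833671, PV = 0.958722
  t = 4.5000: CF_t = 1.150000, DF = 0.814928, PV = 0.937167
  t = 5.0000: CF_t = 1.150000, DF = 0.796606, PV = 0.916097
  t = 5.5000: CF_t = 1.150000, DF = 0.778696, PV = 0.895501
  t = 6.0000: CF_t = 1.150000, DF = 0.761189, PV = 0.875367
  t = 6.5000: CF_t = 1.150000, DF = 0.744075, PV = 0.855686
  t = 7.0000: CF_t = 101.150000, DF = 0.727346, PV = 73.571060
Price P = sum_t PV_t = 86.367306
Convexity numerator sum_t t*(t + 1/m) * CF_t / (1+y/m)^(m*t + 2):
  t = 0.5000: term = 0.537082
  t = 1.0000: term = 1.575022
  t = 1.5000: term = 3.079221
  t = 2.0000: term = 5.016653
  t = 2.5000: term = 7.355796
  t = 3.0000: term = 10.066583
  t = 3.5000: term = 13.120343
  t = 4.0000: term = 16.489748
  t = 4.5000: term = 20.148763
  t = 5.0000: term = 24.072596
  t = 5.5000: term = 28.237649
  t = 6.0000: term = 32.621474
  t = 6.5000: term = 37.202723
  t = 7.0000: term = 3690.753592
Convexity = (1/P) * sum = 3890.277245 / 86.367306 = 45.043401


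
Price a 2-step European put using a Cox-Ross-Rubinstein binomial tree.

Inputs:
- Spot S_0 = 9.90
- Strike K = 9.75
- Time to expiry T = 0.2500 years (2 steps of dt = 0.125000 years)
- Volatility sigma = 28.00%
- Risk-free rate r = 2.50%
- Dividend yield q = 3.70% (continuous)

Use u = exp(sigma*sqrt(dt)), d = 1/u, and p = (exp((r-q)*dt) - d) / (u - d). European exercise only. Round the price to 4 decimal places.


dt = T/N = 0.125000
u = exp(sigma*sqrt(dt)) = 1.104061; d = 1/u = 0.905747
p = (exp((r-q)*dt) - d) / (u - d) = 0.467713
Discount per step: exp(-r*dt) = 0.996880
Stock lattice S(k, i) with i counting down-moves:
  k=0: S(0,0) = 9.9000
  k=1: S(1,0) = 10.9302; S(1,1) = 8.9669
  k=2: S(2,0) = 12.0676; S(2,1) = 9.9000; S(2,2) = 8.1217
Terminal payoffs V(N, i) = max(K - S_T, 0):
  V(2,0) = 0.000000; V(2,1) = 0.000000; V(2,2) = 1.628256
Backward induction: V(k, i) = exp(-r*dt) * [p * V(k+1, i) + (1-p) * V(k+1, i+1)].
  V(1,0) = exp(-r*dt) * [p*0.000000 + (1-p)*0.000000] = 0.000000
  V(1,1) = exp(-r*dt) * [p*0.000000 + (1-p)*1.628256] = 0.863995
  V(0,0) = exp(-r*dt) * [p*0.000000 + (1-p)*0.863995] = 0.458458

Answer: Price = V(0,0) = 0.4585


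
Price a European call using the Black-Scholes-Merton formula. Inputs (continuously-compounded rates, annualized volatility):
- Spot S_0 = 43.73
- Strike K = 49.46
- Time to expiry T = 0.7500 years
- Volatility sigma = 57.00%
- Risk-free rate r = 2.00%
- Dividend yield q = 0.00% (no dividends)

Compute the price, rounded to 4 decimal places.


d1 = (ln(S/K) + (r - q + 0.5*sigma^2) * T) / (sigma * sqrt(T)) = 0.02776873
d2 = d1 - sigma * sqrt(T) = -0.46586575
exp(-rT) = 0.98511194; exp(-qT) = 1.00000000
C = S_0 * exp(-qT) * N(d1) - K * exp(-rT) * N(d2)
N(d1) = 0.51107670; N(d2) = 0.32065580
C = 43.7300 * 1.00000000 * 0.51107670 - 49.4600 * 0.98511194 * 0.32065580 = 6.7259

Answer: Price = 6.7259


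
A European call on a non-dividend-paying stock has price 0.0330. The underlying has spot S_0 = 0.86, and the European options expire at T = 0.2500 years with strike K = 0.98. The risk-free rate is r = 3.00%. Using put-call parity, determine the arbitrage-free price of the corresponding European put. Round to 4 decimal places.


Put-call parity: C - P = S_0 * exp(-qT) - K * exp(-rT).
S_0 * exp(-qT) = 0.8600 * 1.00000000 = 0.86000000
K * exp(-rT) = 0.9800 * 0.99252805 = 0.97267749
P = C - S*exp(-qT) + K*exp(-rT)
P = 0.0330 - 0.86000000 + 0.97267749 = 0.1457

Answer: Put price = 0.1457


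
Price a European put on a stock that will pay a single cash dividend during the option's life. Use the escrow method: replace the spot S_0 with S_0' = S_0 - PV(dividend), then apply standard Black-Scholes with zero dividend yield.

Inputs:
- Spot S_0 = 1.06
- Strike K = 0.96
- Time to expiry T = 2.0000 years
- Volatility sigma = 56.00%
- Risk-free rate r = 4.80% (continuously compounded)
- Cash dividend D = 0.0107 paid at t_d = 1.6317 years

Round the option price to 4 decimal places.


PV(D) = D * exp(-r * t_d) = 0.0107 * 0.92466701 = 0.00989394
S_0' = S_0 - PV(D) = 1.0600 - 0.00989394 = 1.05010606
d1 = (ln(S_0'/K) + (r + sigma^2/2)*T) / (sigma*sqrt(T)) = 0.63047808
d2 = d1 - sigma*sqrt(T) = -0.16148151
exp(-rT) = 0.90846402
N(-d1) = 0.26419092; N(-d2) = 0.56414291
P = K * exp(-rT) * N(-d2) - S_0' * N(-d1) = 0.9600 * 0.90846402 * 0.56414291 - 1.05010606 * 0.26419092 = 0.2146

Answer: Price = 0.2146


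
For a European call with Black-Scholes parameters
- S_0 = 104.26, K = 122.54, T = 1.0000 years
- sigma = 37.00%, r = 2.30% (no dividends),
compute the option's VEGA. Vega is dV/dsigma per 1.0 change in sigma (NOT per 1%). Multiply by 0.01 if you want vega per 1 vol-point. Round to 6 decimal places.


Answer: Vega = 40.853886

Derivation:
d1 = -0.1894587242; d2 = -0.5594587242
phi(d1) = 0.3918462101; exp(-qT) = 1.0000000000; exp(-rT) = 0.9772624838
Vega = S * exp(-qT) * phi(d1) * sqrt(T) = 104.2600 * 1.0000000000 * 0.3918462101 * 1.0000000000 = 40.853886


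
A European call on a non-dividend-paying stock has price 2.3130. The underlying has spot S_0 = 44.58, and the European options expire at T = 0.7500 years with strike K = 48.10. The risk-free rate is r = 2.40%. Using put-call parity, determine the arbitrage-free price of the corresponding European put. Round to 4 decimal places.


Answer: Put price = 4.9749

Derivation:
Put-call parity: C - P = S_0 * exp(-qT) - K * exp(-rT).
S_0 * exp(-qT) = 44.5800 * 1.00000000 = 44.58000000
K * exp(-rT) = 48.1000 * 0.98216103 = 47.24194566
P = C - S*exp(-qT) + K*exp(-rT)
P = 2.3130 - 44.58000000 + 47.24194566 = 4.9749


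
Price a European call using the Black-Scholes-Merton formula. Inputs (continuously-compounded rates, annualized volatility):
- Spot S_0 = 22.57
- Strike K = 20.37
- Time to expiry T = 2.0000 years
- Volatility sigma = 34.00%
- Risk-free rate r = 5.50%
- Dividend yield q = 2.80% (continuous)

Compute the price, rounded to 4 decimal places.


Answer: Price = 5.5005

Derivation:
d1 = (ln(S/K) + (r - q + 0.5*sigma^2) * T) / (sigma * sqrt(T)) = 0.56601477
d2 = d1 - sigma * sqrt(T) = 0.08518216
exp(-rT) = 0.89583414; exp(-qT) = 0.94553914
C = S_0 * exp(-qT) * N(d1) - K * exp(-rT) * N(d2)
N(d1) = 0.71430813; N(d2) = 0.53394171
C = 22.5700 * 0.94553914 * 0.71430813 - 20.3700 * 0.89583414 * 0.53394171 = 5.5005


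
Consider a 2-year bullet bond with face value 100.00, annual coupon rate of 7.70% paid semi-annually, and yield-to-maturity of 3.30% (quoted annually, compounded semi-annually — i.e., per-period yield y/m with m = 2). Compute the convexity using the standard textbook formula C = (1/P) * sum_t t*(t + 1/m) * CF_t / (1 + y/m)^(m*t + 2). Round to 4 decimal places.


Answer: Convexity = 4.5051

Derivation:
Coupon per period c = face * coupon_rate / m = 3.850000
Periods per year m = 2; per-period yield y/m = 0.016500
Number of cashflows N = 4
Cashflows (t years, CF_t, discount factor 1/(1+y/m)^(m*t), PV):
  t = 0.5000: CF_t = 3.850000, DF = 0.983768, PV = 3.787506
  t = 1.0000: CF_t = 3.850000, DF = 0.967799, PV = 3.726027
  t = 1.5000: CF_t = 3.850000, DF = 0.952090, PV = 3.665545
  t = 2.0000: CF_t = 103.850000, DF = 0.936635, PV = 97.269564
Price P = sum_t PV_t = 108.448642
Convexity numerator sum_t t*(t + 1/m) * CF_t / (1+y/m)^(m*t + 2):
  t = 0.5000: term = 1.832773
  t = 1.0000: term = 5.409068
  t = 1.5000: term = 10.642535
  t = 2.0000: term = 470.687004
Convexity = (1/P) * sum = 488.571379 / 108.448642 = 4.505094


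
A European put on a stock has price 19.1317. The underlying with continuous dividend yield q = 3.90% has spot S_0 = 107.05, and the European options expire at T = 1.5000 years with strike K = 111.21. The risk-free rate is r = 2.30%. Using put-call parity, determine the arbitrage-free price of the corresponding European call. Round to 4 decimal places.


Put-call parity: C - P = S_0 * exp(-qT) - K * exp(-rT).
S_0 * exp(-qT) = 107.0500 * 0.94317824 = 100.96723063
K * exp(-rT) = 111.2100 * 0.96608834 = 107.43868426
C = P + S*exp(-qT) - K*exp(-rT)
C = 19.1317 + 100.96723063 - 107.43868426 = 12.6602

Answer: Call price = 12.6602


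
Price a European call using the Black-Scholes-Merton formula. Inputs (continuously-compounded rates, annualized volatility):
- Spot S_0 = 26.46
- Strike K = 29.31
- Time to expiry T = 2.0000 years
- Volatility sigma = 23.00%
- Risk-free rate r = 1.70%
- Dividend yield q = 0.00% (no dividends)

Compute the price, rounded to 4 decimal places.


d1 = (ln(S/K) + (r - q + 0.5*sigma^2) * T) / (sigma * sqrt(T)) = -0.04732880
d2 = d1 - sigma * sqrt(T) = -0.37259792
exp(-rT) = 0.96657150; exp(-qT) = 1.00000000
C = S_0 * exp(-qT) * N(d1) - K * exp(-rT) * N(d2)
N(d1) = 0.48112559; N(d2) = 0.35472386
C = 26.4600 * 1.00000000 * 0.48112559 - 29.3100 * 0.96657150 * 0.35472386 = 2.6812

Answer: Price = 2.6812


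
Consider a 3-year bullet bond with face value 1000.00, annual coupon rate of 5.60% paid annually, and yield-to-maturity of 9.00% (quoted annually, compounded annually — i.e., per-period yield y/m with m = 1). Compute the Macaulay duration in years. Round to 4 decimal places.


Answer: Macaulay duration = 2.8360 years

Derivation:
Coupon per period c = face * coupon_rate / m = 56.000000
Periods per year m = 1; per-period yield y/m = 0.090000
Number of cashflows N = 3
Cashflows (t years, CF_t, discount factor 1/(1+y/m)^(m*t), PV):
  t = 1.0000: CF_t = 56.000000, DF = 0.917431, PV = 51.376147
  t = 2.0000: CF_t = 56.000000, DF = 0.841680, PV = 47.134080
  t = 3.0000: CF_t = 1056.000000, DF = 0.772183, PV = 815.425755
Price P = sum_t PV_t = 913.935981
Macaulay numerator sum_t t * PV_t:
  t * PV_t at t = 1.0000: 51.376147
  t * PV_t at t = 2.0000: 94.268159
  t * PV_t at t = 3.0000: 2446.277265
Macaulay duration D = (sum_t t * PV_t) / P = 2591.921571 / 913.935981 = 2.835999


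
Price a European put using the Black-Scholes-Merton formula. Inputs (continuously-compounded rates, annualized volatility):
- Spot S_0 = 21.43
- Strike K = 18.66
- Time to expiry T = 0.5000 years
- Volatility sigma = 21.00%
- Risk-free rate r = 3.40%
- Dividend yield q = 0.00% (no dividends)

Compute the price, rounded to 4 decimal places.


d1 = (ln(S/K) + (r - q + 0.5*sigma^2) * T) / (sigma * sqrt(T)) = 1.12082899
d2 = d1 - sigma * sqrt(T) = 0.97233657
exp(-rT) = 0.98314368; exp(-qT) = 1.00000000
P = K * exp(-rT) * N(-d2) - S_0 * exp(-qT) * N(-d1)
N(-d1) = 0.13118033; N(-d2) = 0.16544157
P = 18.6600 * 0.98314368 * 0.16544157 - 21.4300 * 1.00000000 * 0.13118033 = 0.2239

Answer: Price = 0.2239


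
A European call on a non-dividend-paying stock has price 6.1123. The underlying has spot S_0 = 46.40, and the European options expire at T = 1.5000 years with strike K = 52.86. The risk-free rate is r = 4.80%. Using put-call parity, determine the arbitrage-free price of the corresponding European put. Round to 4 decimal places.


Answer: Put price = 8.9002

Derivation:
Put-call parity: C - P = S_0 * exp(-qT) - K * exp(-rT).
S_0 * exp(-qT) = 46.4000 * 1.00000000 = 46.40000000
K * exp(-rT) = 52.8600 * 0.93053090 = 49.18786315
P = C - S*exp(-qT) + K*exp(-rT)
P = 6.1123 - 46.40000000 + 49.18786315 = 8.9002


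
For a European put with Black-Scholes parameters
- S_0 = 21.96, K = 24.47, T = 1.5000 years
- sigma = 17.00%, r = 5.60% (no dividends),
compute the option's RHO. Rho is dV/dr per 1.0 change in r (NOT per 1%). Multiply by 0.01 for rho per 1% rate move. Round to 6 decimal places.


Answer: Rho = -19.818072

Derivation:
d1 = -0.0122487014; d2 = -0.2204553295
phi(d1) = 0.3989123547; exp(-qT) = 1.0000000000; exp(-rT) = 0.9194312561
N(-d2) = 0.5872417208
Rho = -K*T*exp(-rT)*N(-d2) = -24.4700 * 1.5000 * 0.9194312561 * 0.5872417208 = -19.818072


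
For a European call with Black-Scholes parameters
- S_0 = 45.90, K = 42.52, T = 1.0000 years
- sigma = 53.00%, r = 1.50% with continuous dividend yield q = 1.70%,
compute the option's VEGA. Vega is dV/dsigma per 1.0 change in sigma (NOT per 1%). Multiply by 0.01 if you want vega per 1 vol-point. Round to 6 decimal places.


d1 = 0.4055482332; d2 = -0.1244517668
phi(d1) = 0.3674480915; exp(-qT) = 0.9831436846; exp(-rT) = 0.9851119396
Vega = S * exp(-qT) * phi(d1) * sqrt(T) = 45.9000 * 0.9831436846 * 0.3674480915 * 1.0000000000 = 16.581571

Answer: Vega = 16.581571


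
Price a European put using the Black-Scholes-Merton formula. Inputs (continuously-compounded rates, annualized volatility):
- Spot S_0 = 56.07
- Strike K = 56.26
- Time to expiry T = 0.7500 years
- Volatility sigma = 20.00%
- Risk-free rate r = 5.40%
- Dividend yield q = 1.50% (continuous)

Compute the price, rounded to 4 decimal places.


Answer: Price = 3.1115

Derivation:
d1 = (ln(S/K) + (r - q + 0.5*sigma^2) * T) / (sigma * sqrt(T)) = 0.23594635
d2 = d1 - sigma * sqrt(T) = 0.06274127
exp(-rT) = 0.96030916; exp(-qT) = 0.98881304
P = K * exp(-rT) * N(-d2) - S_0 * exp(-qT) * N(-d1)
N(-d1) = 0.40673715; N(-d2) = 0.47498627
P = 56.2600 * 0.96030916 * 0.47498627 - 56.0700 * 0.98881304 * 0.40673715 = 3.1115


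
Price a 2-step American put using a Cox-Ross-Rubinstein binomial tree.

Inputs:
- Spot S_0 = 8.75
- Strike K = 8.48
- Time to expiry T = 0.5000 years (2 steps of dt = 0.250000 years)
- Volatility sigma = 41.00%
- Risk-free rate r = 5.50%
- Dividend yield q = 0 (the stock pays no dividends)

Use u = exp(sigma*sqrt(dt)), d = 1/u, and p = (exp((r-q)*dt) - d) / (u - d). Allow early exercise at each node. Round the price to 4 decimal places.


Answer: Price = V(0,0) = 0.6965

Derivation:
dt = T/N = 0.250000
u = exp(sigma*sqrt(dt)) = 1.227525; d = 1/u = 0.814647
p = (exp((r-q)*dt) - d) / (u - d) = 0.482462
Discount per step: exp(-r*dt) = 0.986344
Stock lattice S(k, i) with i counting down-moves:
  k=0: S(0,0) = 8.7500
  k=1: S(1,0) = 10.7408; S(1,1) = 7.1282
  k=2: S(2,0) = 13.1847; S(2,1) = 8.7500; S(2,2) = 5.8069
Terminal payoffs V(N, i) = max(K - S_T, 0):
  V(2,0) = 0.000000; V(2,1) = 0.000000; V(2,2) = 2.673060
Backward induction: V(k, i) = exp(-r*dt) * [p * V(k+1, i) + (1-p) * V(k+1, i+1)]; then take max(V_cont, immediate exercise) for American.
  V(1,0) = exp(-r*dt) * [p*0.000000 + (1-p)*0.000000] = 0.000000; exercise = 0.000000; V(1,0) = max -> 0.000000
  V(1,1) = exp(-r*dt) * [p*0.000000 + (1-p)*2.673060] = 1.364520; exercise = 1.351836; V(1,1) = max -> 1.364520
  V(0,0) = exp(-r*dt) * [p*0.000000 + (1-p)*1.364520] = 0.696548; exercise = 0.000000; V(0,0) = max -> 0.696548


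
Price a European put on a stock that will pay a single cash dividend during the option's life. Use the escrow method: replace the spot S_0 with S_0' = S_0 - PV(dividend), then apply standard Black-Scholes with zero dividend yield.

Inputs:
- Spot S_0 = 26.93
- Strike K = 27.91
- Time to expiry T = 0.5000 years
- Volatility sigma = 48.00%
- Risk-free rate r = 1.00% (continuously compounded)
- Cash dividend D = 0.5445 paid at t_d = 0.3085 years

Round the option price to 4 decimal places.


PV(D) = D * exp(-r * t_d) = 0.5445 * 0.99691975 = 0.54282281
S_0' = S_0 - PV(D) = 26.9300 - 0.54282281 = 26.38717719
d1 = (ln(S_0'/K) + (r + sigma^2/2)*T) / (sigma*sqrt(T)) = 0.01913057
d2 = d1 - sigma*sqrt(T) = -0.32028068
exp(-rT) = 0.99501248
N(-d1) = 0.49236847; N(-d2) = 0.62562222
P = K * exp(-rT) * N(-d2) - S_0' * N(-d1) = 27.9100 * 0.99501248 * 0.62562222 - 26.38717719 * 0.49236847 = 4.3818

Answer: Price = 4.3818


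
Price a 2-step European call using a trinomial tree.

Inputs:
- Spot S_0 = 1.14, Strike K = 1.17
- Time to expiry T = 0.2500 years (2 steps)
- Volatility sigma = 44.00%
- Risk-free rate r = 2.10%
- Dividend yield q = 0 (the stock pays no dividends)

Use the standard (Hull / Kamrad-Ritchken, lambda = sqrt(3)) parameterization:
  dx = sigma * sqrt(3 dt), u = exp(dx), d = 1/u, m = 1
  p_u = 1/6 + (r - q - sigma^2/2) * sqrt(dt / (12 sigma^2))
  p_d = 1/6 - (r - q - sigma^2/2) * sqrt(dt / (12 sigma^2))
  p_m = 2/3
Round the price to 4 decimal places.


Answer: Price = V(0,0) = 0.0811

Derivation:
dt = T/N = 0.125000; dx = sigma*sqrt(3*dt) = 0.269444
u = exp(dx) = 1.309236; d = 1/u = 0.763804
p_u = 0.149084, p_m = 0.666667, p_d = 0.184249
Discount per step: exp(-r*dt) = 0.997378
Stock lattice S(k, j) with j the centered position index:
  k=0: S(0,+0) = 1.1400
  k=1: S(1,-1) = 0.8707; S(1,+0) = 1.1400; S(1,+1) = 1.4925
  k=2: S(2,-2) = 0.6651; S(2,-1) = 0.8707; S(2,+0) = 1.1400; S(2,+1) = 1.4925; S(2,+2) = 1.9541
Terminal payoffs V(N, j) = max(S_T - K, 0):
  V(2,-2) = 0.000000; V(2,-1) = 0.000000; V(2,+0) = 0.000000; V(2,+1) = 0.322529; V(2,+2) = 0.784073
Backward induction: V(k, j) = exp(-r*dt) * [p_u * V(k+1, j+1) + p_m * V(k+1, j) + p_d * V(k+1, j-1)]
  V(1,-1) = exp(-r*dt) * [p_u*0.000000 + p_m*0.000000 + p_d*0.000000] = 0.000000
  V(1,+0) = exp(-r*dt) * [p_u*0.322529 + p_m*0.000000 + p_d*0.000000] = 0.047958
  V(1,+1) = exp(-r*dt) * [p_u*0.784073 + p_m*0.322529 + p_d*0.000000] = 0.331042
  V(0,+0) = exp(-r*dt) * [p_u*0.331042 + p_m*0.047958 + p_d*0.000000] = 0.081112


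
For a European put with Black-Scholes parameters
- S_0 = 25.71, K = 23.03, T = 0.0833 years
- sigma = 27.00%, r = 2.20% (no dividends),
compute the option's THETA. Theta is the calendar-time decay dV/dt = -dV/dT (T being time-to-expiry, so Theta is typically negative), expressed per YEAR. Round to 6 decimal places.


d1 = 1.4751195401; d2 = 1.3971928438
phi(d1) = 0.1344010065; exp(-qT) = 1.0000000000; exp(-rT) = 0.9981690782
Theta = -S*exp(-qT)*phi(d1)*sigma/(2*sqrt(T)) + r*K*exp(-rT)*N(-d2) - q*S*exp(-qT)*N(-d1)
N(-d1) = 0.0700902040; N(-d2) = 0.0811777941; sqrt(T) = 0.2886173938
Term 1 = -25.7100 * 1.0000000000 * 0.1344010065 * 0.2700 / (2 * 0.2886173938) = -1.6162772703
Term 2 = 0.0220 * 23.0300 * 0.9981690782 * 0.0811777941 = 0.0410542362
Term 3 = 0 (no dividend yield, q = 0)
Theta = -1.6162772703 + (0.0410542362) + (0.0000000000) = -1.575223

Answer: Theta = -1.575223


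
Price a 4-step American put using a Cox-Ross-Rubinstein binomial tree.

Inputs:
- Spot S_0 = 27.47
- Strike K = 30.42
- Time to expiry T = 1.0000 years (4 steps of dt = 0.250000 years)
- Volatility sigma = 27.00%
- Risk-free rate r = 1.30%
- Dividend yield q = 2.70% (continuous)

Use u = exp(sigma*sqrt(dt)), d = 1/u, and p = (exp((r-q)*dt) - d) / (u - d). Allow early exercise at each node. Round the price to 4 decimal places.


Answer: Price = V(0,0) = 5.1056

Derivation:
dt = T/N = 0.250000
u = exp(sigma*sqrt(dt)) = 1.144537; d = 1/u = 0.873716
p = (exp((r-q)*dt) - d) / (u - d) = 0.453400
Discount per step: exp(-r*dt) = 0.996755
Stock lattice S(k, i) with i counting down-moves:
  k=0: S(0,0) = 27.4700
  k=1: S(1,0) = 31.4404; S(1,1) = 24.0010
  k=2: S(2,0) = 35.9847; S(2,1) = 27.4700; S(2,2) = 20.9700
  k=3: S(3,0) = 41.1858; S(3,1) = 31.4404; S(3,2) = 24.0010; S(3,3) = 18.3219
  k=4: S(4,0) = 47.1387; S(4,1) = 35.9847; S(4,2) = 27.4700; S(4,3) = 20.9700; S(4,4) = 16.0081
Terminal payoffs V(N, i) = max(K - S_T, 0):
  V(4,0) = 0.000000; V(4,1) = 0.000000; V(4,2) = 2.950000; V(4,3) = 9.449965; V(4,4) = 14.411906
Backward induction: V(k, i) = exp(-r*dt) * [p * V(k+1, i) + (1-p) * V(k+1, i+1)]; then take max(V_cont, immediate exercise) for American.
  V(3,0) = exp(-r*dt) * [p*0.000000 + (1-p)*0.000000] = 0.000000; exercise = 0.000000; V(3,0) = max -> 0.000000
  V(3,1) = exp(-r*dt) * [p*0.000000 + (1-p)*2.950000] = 1.607238; exercise = 0.000000; V(3,1) = max -> 1.607238
  V(3,2) = exp(-r*dt) * [p*2.950000 + (1-p)*9.449965] = 6.481780; exercise = 6.419024; V(3,2) = max -> 6.481780
  V(3,3) = exp(-r*dt) * [p*9.449965 + (1-p)*14.411906] = 12.122699; exercise = 12.098147; V(3,3) = max -> 12.122699
  V(2,0) = exp(-r*dt) * [p*0.000000 + (1-p)*1.607238] = 0.875665; exercise = 0.000000; V(2,0) = max -> 0.875665
  V(2,1) = exp(-r*dt) * [p*1.607238 + (1-p)*6.481780] = 4.257802; exercise = 2.950000; V(2,1) = max -> 4.257802
  V(2,2) = exp(-r*dt) * [p*6.481780 + (1-p)*12.122699] = 9.534070; exercise = 9.449965; V(2,2) = max -> 9.534070
  V(1,0) = exp(-r*dt) * [p*0.875665 + (1-p)*4.257802] = 2.715501; exercise = 0.000000; V(1,0) = max -> 2.715501
  V(1,1) = exp(-r*dt) * [p*4.257802 + (1-p)*9.534070] = 7.118636; exercise = 6.419024; V(1,1) = max -> 7.118636
  V(0,0) = exp(-r*dt) * [p*2.715501 + (1-p)*7.118636] = 5.105634; exercise = 2.950000; V(0,0) = max -> 5.105634


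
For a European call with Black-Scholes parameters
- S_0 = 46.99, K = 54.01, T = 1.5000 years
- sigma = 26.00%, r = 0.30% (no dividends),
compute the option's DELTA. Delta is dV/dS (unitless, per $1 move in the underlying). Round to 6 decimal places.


d1 = -0.2638992365; d2 = -0.5823329031
phi(d1) = 0.3852896320; exp(-qT) = 1.0000000000; exp(-rT) = 0.9955101098
N(d1) = 0.3959287820
Delta = exp(-qT) * N(d1) = 1.0000000000 * 0.3959287820 = 0.395929

Answer: Delta = 0.395929


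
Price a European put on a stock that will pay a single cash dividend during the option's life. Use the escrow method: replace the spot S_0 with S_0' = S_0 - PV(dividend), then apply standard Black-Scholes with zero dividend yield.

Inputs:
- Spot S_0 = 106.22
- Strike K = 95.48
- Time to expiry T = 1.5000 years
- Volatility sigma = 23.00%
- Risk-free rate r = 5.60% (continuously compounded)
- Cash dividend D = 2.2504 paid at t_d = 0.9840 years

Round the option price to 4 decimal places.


Answer: Price = 4.4832

Derivation:
PV(D) = D * exp(-r * t_d) = 2.2504 * 0.94638672 = 2.12974867
S_0' = S_0 - PV(D) = 106.2200 - 2.12974867 = 104.09025133
d1 = (ln(S_0'/K) + (r + sigma^2/2)*T) / (sigma*sqrt(T)) = 0.74555553
d2 = d1 - sigma*sqrt(T) = 0.46386421
exp(-rT) = 0.91943126
N(-d1) = 0.22796798; N(-d2) = 0.32137252
P = K * exp(-rT) * N(-d2) - S_0' * N(-d1) = 95.4800 * 0.91943126 * 0.32137252 - 104.09025133 * 0.22796798 = 4.4832
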